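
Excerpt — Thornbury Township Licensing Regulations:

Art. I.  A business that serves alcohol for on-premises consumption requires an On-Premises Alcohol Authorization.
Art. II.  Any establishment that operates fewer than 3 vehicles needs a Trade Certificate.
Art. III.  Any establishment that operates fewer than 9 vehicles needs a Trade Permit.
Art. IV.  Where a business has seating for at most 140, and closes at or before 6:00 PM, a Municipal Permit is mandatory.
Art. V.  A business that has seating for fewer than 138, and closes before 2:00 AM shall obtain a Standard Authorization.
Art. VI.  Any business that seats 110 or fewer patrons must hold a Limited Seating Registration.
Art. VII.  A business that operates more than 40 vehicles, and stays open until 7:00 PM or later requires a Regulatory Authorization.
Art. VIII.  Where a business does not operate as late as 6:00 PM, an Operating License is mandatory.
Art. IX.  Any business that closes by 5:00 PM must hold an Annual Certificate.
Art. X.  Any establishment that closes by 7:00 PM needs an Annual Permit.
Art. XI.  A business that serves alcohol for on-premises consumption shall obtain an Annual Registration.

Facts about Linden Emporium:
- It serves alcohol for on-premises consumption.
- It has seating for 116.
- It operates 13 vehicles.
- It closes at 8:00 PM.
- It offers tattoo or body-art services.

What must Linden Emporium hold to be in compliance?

Annual Registration, On-Premises Alcohol Authorization, Standard Authorization

Art. I. serves alcohol for on-premises consumption → On-Premises Alcohol Authorization required.
Art. II. vehicles 13 ≥ 3 → Trade Certificate not required.
Art. III. vehicles 13 ≥ 9 → Trade Permit not required.
Art. IV. seating 116 ≤ 140; closes 8:00 PM, after 6:00 PM → Municipal Permit not required.
Art. V. seating 116 < 138; closes 8:00 PM, at/before 2:00 AM → Standard Authorization required.
Art. VI. seating 116 > 110 → Limited Seating Registration not required.
Art. VII. vehicles 13 ≤ 40; closes 8:00 PM, after 7:00 PM → Regulatory Authorization not required.
Art. VIII. closes 8:00 PM, after 6:00 PM → Operating License not required.
Art. IX. closes 8:00 PM, after 5:00 PM → Annual Certificate not required.
Art. X. closes 8:00 PM, after 7:00 PM → Annual Permit not required.
Art. XI. serves alcohol for on-premises consumption → Annual Registration required.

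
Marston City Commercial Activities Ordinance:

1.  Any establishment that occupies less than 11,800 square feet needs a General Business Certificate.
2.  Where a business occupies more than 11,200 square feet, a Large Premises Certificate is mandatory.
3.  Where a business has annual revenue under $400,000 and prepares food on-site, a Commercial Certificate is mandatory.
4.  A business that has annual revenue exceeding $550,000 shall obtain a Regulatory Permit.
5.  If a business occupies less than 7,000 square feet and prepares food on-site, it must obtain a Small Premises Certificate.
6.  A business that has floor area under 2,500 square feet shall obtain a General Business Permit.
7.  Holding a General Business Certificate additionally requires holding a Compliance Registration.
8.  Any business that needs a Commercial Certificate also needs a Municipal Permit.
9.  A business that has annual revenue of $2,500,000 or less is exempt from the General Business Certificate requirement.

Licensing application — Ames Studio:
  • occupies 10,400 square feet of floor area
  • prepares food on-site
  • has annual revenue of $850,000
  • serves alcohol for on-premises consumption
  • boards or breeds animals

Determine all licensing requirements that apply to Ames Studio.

Regulatory Permit

1. floor area 10,400 square feet < 11,800 square feet → General Business Certificate required.
2. floor area 10,400 square feet ≤ 11,200 square feet → Large Premises Certificate not required.
3. revenue $850,000 ≥ $400,000; prepares food on-site → Commercial Certificate not required.
4. revenue $850,000 > $550,000 → Regulatory Permit required.
5. floor area 10,400 square feet ≥ 7,000 square feet; prepares food on-site → Small Premises Certificate not required.
6. floor area 10,400 square feet ≥ 2,500 square feet → General Business Permit not required.
7. General Business Certificate is not required → no effect.
8. Commercial Certificate is not required → no effect.
9. revenue $850,000 ≤ $2,500,000 → exempt from General Business Certificate.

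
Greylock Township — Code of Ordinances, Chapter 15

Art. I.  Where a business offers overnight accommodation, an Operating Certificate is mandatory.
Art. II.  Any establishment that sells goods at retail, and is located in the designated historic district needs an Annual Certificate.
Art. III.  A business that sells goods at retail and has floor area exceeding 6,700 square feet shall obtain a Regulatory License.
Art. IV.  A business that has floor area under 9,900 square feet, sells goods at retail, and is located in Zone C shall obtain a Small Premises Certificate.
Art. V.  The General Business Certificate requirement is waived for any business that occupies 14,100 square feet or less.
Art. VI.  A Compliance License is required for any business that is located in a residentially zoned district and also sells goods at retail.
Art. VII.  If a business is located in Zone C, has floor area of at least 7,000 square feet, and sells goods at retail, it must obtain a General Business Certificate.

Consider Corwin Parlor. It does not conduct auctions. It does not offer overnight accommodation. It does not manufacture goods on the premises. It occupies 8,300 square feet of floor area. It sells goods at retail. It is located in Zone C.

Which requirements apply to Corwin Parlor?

Art. I. does not offer overnight accommodation → Operating Certificate not required.
Art. II. sells goods at retail; is located in Zone C (not: is located in the designated historic district) → Annual Certificate not required.
Art. III. sells goods at retail; floor area 8,300 square feet > 6,700 square feet → Regulatory License required.
Art. IV. floor area 8,300 square feet < 9,900 square feet; sells goods at retail; is located in Zone C → Small Premises Certificate required.
Art. V. floor area 8,300 square feet ≤ 14,100 square feet → exempt from General Business Certificate.
Art. VI. is located in Zone C (not: is located in a residentially zoned district); sells goods at retail → Compliance License not required.
Art. VII. is located in Zone C; floor area 8,300 square feet ≥ 7,000 square feet; sells goods at retail → General Business Certificate required.

Regulatory License, Small Premises Certificate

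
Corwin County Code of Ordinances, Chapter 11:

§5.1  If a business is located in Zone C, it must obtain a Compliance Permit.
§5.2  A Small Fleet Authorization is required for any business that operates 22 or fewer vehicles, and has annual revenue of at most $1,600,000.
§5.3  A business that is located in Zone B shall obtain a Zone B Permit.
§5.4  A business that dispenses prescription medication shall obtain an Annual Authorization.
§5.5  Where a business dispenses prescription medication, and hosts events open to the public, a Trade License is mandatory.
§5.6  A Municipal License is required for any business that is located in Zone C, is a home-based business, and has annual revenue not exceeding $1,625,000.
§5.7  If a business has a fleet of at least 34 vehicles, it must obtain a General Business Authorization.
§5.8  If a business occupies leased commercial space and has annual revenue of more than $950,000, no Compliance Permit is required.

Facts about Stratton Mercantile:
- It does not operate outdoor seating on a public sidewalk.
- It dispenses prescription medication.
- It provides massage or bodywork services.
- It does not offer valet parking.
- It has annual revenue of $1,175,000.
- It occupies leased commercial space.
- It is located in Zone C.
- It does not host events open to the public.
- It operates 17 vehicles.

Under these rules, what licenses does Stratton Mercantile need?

Annual Authorization, Small Fleet Authorization

§5.1 is located in Zone C → Compliance Permit required.
§5.2 vehicles 17 ≤ 22; revenue $1,175,000 ≤ $1,600,000 → Small Fleet Authorization required.
§5.3 is located in Zone C (not: is located in Zone B) → Zone B Permit not required.
§5.4 dispenses prescription medication → Annual Authorization required.
§5.5 dispenses prescription medication; does not host events open to the public → Trade License not required.
§5.6 is located in Zone C; occupies leased commercial space (not: is a home-based business); revenue $1,175,000 ≤ $1,625,000 → Municipal License not required.
§5.7 vehicles 17 < 34 → General Business Authorization not required.
§5.8 occupies leased commercial space; revenue $1,175,000 > $950,000 → exempt from Compliance Permit.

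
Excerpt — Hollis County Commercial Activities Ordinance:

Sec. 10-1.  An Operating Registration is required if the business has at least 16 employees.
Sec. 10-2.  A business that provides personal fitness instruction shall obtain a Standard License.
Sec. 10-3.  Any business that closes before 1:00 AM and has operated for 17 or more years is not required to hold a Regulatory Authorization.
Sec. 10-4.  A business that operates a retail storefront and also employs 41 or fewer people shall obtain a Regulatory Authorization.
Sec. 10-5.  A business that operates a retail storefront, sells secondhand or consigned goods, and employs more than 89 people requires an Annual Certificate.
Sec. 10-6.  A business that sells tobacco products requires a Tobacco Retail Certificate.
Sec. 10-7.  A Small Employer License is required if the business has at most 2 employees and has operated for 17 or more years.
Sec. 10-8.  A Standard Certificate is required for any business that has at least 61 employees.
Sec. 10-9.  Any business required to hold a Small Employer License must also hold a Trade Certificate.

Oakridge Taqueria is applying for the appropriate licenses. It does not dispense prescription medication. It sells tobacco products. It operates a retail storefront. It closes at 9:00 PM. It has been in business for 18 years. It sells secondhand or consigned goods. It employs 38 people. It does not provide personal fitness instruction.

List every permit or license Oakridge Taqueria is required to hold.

Operating Registration, Tobacco Retail Certificate

Sec. 10-1. employees 38 ≥ 16 → Operating Registration required.
Sec. 10-2. does not provide personal fitness instruction → Standard License not required.
Sec. 10-3. closes 9:00 PM, at/before 1:00 AM; years in business 18 ≥ 17 → exempt from Regulatory Authorization.
Sec. 10-4. operates a retail storefront; employees 38 ≤ 41 → Regulatory Authorization required.
Sec. 10-5. operates a retail storefront; sells secondhand or consigned goods; employees 38 ≤ 89 → Annual Certificate not required.
Sec. 10-6. sells tobacco products → Tobacco Retail Certificate required.
Sec. 10-7. employees 38 > 2; years in business 18 ≥ 17 → Small Employer License not required.
Sec. 10-8. employees 38 < 61 → Standard Certificate not required.
Sec. 10-9. Small Employer License is not required → no effect.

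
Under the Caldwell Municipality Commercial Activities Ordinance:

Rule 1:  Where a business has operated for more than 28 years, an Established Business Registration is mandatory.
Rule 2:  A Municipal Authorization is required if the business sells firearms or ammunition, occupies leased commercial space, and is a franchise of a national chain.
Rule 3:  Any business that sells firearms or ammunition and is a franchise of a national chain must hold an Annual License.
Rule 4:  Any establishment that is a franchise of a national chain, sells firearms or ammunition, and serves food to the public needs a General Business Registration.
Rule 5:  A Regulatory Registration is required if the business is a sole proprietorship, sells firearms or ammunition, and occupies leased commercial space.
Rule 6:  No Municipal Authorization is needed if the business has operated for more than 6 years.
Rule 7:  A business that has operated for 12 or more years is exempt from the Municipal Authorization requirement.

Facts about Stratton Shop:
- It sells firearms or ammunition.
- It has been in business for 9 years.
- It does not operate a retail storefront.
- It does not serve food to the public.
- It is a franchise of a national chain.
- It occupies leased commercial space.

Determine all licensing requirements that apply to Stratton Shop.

Rule 1: years in business 9 ≤ 28 → Established Business Registration not required.
Rule 2: sells firearms or ammunition; occupies leased commercial space; is a franchise of a national chain → Municipal Authorization required.
Rule 3: sells firearms or ammunition; is a franchise of a national chain → Annual License required.
Rule 4: is a franchise of a national chain; sells firearms or ammunition; does not serve food to the public → General Business Registration not required.
Rule 5: is a franchise of a national chain (not: is a sole proprietorship); sells firearms or ammunition; occupies leased commercial space → Regulatory Registration not required.
Rule 6: years in business 9 > 6 → exempt from Municipal Authorization.
Rule 7: years in business 9 < 12 → Municipal Authorization exemption does not apply.

Annual License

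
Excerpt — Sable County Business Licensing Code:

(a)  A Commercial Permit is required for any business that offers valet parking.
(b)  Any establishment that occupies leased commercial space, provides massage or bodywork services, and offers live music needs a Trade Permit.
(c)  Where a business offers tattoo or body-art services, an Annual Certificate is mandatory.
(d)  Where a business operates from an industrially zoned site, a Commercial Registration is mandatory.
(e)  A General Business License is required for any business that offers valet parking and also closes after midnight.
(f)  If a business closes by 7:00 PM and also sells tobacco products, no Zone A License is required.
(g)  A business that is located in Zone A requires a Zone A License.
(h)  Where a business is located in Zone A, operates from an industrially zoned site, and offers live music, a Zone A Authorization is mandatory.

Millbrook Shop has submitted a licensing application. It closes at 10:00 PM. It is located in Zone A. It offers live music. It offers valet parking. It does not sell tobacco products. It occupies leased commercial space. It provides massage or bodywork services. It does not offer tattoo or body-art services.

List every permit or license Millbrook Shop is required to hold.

Commercial Permit, Trade Permit, Zone A License

(a) offers valet parking → Commercial Permit required.
(b) occupies leased commercial space; provides massage or bodywork services; offers live music → Trade Permit required.
(c) does not offer tattoo or body-art services → Annual Certificate not required.
(d) occupies leased commercial space (not: operates from an industrially zoned site) → Commercial Registration not required.
(e) offers valet parking; closes 10:00 PM, at/before midnight → General Business License not required.
(f) closes 10:00 PM, after 7:00 PM; does not sell tobacco products → Zone A License exemption does not apply.
(g) is located in Zone A → Zone A License required.
(h) is located in Zone A; occupies leased commercial space (not: operates from an industrially zoned site); offers live music → Zone A Authorization not required.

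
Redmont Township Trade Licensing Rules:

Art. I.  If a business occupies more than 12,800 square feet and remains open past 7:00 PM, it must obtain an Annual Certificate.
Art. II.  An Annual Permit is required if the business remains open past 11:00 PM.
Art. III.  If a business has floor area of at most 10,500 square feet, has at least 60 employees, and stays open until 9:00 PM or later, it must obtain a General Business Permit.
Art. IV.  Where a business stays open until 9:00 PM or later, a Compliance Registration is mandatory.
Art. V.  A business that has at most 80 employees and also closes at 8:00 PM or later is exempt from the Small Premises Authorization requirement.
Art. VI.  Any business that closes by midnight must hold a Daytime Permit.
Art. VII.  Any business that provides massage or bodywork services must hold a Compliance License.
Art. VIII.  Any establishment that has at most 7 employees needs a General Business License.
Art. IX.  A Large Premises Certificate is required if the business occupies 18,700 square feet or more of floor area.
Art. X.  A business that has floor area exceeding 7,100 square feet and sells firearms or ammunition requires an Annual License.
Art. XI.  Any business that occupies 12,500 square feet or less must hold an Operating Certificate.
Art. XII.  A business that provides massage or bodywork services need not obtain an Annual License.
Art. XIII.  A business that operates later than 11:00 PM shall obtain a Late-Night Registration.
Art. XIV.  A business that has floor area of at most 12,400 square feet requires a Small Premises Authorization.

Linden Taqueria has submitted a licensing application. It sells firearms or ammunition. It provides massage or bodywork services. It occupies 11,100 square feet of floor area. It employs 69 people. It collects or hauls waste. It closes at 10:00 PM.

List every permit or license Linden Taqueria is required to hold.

Art. I. floor area 11,100 square feet ≤ 12,800 square feet; closes 10:00 PM, after 7:00 PM → Annual Certificate not required.
Art. II. closes 10:00 PM, at/before 11:00 PM → Annual Permit not required.
Art. III. floor area 11,100 square feet > 10,500 square feet; employees 69 ≥ 60; closes 10:00 PM, after 9:00 PM → General Business Permit not required.
Art. IV. closes 10:00 PM, after 9:00 PM → Compliance Registration required.
Art. V. employees 69 ≤ 80; closes 10:00 PM, after 8:00 PM → exempt from Small Premises Authorization.
Art. VI. closes 10:00 PM, at/before midnight → Daytime Permit required.
Art. VII. provides massage or bodywork services → Compliance License required.
Art. VIII. employees 69 > 7 → General Business License not required.
Art. IX. floor area 11,100 square feet < 18,700 square feet → Large Premises Certificate not required.
Art. X. floor area 11,100 square feet > 7,100 square feet; sells firearms or ammunition → Annual License required.
Art. XI. floor area 11,100 square feet ≤ 12,500 square feet → Operating Certificate required.
Art. XII. provides massage or bodywork services → exempt from Annual License.
Art. XIII. closes 10:00 PM, at/before 11:00 PM → Late-Night Registration not required.
Art. XIV. floor area 11,100 square feet ≤ 12,400 square feet → Small Premises Authorization required.

Compliance License, Compliance Registration, Daytime Permit, Operating Certificate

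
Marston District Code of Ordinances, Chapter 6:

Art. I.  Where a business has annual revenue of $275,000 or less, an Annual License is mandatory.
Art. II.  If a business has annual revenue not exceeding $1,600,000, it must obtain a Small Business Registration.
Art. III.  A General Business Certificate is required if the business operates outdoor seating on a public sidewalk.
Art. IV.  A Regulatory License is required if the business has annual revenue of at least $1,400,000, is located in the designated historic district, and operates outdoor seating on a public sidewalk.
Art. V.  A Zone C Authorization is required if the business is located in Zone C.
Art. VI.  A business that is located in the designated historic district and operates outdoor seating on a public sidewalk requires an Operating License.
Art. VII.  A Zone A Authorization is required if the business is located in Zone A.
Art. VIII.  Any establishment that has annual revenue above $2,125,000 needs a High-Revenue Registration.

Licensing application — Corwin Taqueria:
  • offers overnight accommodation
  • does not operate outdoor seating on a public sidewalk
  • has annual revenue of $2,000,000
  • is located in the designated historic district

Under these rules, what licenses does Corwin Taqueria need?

Art. I. revenue $2,000,000 > $275,000 → Annual License not required.
Art. II. revenue $2,000,000 > $1,600,000 → Small Business Registration not required.
Art. III. does not operate outdoor seating on a public sidewalk → General Business Certificate not required.
Art. IV. revenue $2,000,000 ≥ $1,400,000; is located in the designated historic district; does not operate outdoor seating on a public sidewalk → Regulatory License not required.
Art. V. is located in the designated historic district (not: is located in Zone C) → Zone C Authorization not required.
Art. VI. is located in the designated historic district; does not operate outdoor seating on a public sidewalk → Operating License not required.
Art. VII. is located in the designated historic district (not: is located in Zone A) → Zone A Authorization not required.
Art. VIII. revenue $2,000,000 ≤ $2,125,000 → High-Revenue Registration not required.

None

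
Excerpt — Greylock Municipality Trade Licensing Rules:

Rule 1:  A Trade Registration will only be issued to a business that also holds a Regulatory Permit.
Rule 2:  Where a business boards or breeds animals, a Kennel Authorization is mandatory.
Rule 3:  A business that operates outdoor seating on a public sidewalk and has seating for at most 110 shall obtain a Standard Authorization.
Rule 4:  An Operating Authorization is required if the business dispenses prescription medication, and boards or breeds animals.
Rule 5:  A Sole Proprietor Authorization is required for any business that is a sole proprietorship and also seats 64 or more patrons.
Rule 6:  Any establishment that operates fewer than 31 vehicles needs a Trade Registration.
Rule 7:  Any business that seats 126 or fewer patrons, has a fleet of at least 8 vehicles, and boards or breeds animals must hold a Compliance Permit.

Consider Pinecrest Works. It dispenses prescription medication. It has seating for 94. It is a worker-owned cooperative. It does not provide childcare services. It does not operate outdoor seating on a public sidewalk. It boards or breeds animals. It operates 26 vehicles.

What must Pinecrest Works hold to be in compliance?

Rule 1: Trade Registration is required → Regulatory Permit also required.
Rule 2: boards or breeds animals → Kennel Authorization required.
Rule 3: does not operate outdoor seating on a public sidewalk; seating 94 ≤ 110 → Standard Authorization not required.
Rule 4: dispenses prescription medication; boards or breeds animals → Operating Authorization required.
Rule 5: is a worker-owned cooperative (not: is a sole proprietorship); seating 94 ≥ 64 → Sole Proprietor Authorization not required.
Rule 6: vehicles 26 < 31 → Trade Registration required.
Rule 7: seating 94 ≤ 126; vehicles 26 ≥ 8; boards or breeds animals → Compliance Permit required.

Compliance Permit, Kennel Authorization, Operating Authorization, Regulatory Permit, Trade Registration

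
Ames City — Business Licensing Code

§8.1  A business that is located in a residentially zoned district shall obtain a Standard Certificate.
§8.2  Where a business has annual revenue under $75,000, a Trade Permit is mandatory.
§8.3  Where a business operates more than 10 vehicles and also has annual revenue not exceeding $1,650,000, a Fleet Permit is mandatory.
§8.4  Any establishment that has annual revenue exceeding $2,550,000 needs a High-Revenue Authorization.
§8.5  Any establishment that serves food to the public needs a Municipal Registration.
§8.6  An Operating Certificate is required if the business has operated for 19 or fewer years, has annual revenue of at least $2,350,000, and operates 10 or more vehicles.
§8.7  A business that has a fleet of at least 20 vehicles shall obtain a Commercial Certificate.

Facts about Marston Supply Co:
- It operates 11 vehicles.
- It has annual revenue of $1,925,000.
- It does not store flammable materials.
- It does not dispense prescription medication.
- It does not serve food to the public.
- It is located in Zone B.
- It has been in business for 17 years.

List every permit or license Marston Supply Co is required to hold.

§8.1 is located in Zone B (not: is located in a residentially zoned district) → Standard Certificate not required.
§8.2 revenue $1,925,000 ≥ $75,000 → Trade Permit not required.
§8.3 vehicles 11 > 10; revenue $1,925,000 > $1,650,000 → Fleet Permit not required.
§8.4 revenue $1,925,000 ≤ $2,550,000 → High-Revenue Authorization not required.
§8.5 does not serve food to the public → Municipal Registration not required.
§8.6 years in business 17 ≤ 19; revenue $1,925,000 < $2,350,000; vehicles 11 ≥ 10 → Operating Certificate not required.
§8.7 vehicles 11 < 20 → Commercial Certificate not required.

None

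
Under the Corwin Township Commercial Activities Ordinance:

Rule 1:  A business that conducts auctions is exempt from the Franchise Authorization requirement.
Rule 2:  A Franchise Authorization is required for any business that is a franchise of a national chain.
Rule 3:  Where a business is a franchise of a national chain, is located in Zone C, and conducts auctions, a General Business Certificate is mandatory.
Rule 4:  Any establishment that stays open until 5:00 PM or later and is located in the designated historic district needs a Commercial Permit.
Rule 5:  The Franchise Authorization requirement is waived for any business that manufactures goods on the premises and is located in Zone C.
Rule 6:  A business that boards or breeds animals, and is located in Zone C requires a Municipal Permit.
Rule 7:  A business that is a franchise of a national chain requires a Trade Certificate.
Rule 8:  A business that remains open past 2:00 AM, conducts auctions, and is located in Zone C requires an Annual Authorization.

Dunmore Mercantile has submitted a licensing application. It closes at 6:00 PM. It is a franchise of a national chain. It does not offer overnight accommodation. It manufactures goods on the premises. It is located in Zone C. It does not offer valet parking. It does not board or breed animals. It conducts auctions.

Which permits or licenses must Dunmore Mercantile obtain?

Rule 1: conducts auctions → exempt from Franchise Authorization.
Rule 2: is a franchise of a national chain → Franchise Authorization required.
Rule 3: is a franchise of a national chain; is located in Zone C; conducts auctions → General Business Certificate required.
Rule 4: closes 6:00 PM, after 5:00 PM; is located in Zone C (not: is located in the designated historic district) → Commercial Permit not required.
Rule 5: manufactures goods on the premises; is located in Zone C → exempt from Franchise Authorization.
Rule 6: does not board or breed animals; is located in Zone C → Municipal Permit not required.
Rule 7: is a franchise of a national chain → Trade Certificate required.
Rule 8: closes 6:00 PM, at/before 2:00 AM; conducts auctions; is located in Zone C → Annual Authorization not required.

General Business Certificate, Trade Certificate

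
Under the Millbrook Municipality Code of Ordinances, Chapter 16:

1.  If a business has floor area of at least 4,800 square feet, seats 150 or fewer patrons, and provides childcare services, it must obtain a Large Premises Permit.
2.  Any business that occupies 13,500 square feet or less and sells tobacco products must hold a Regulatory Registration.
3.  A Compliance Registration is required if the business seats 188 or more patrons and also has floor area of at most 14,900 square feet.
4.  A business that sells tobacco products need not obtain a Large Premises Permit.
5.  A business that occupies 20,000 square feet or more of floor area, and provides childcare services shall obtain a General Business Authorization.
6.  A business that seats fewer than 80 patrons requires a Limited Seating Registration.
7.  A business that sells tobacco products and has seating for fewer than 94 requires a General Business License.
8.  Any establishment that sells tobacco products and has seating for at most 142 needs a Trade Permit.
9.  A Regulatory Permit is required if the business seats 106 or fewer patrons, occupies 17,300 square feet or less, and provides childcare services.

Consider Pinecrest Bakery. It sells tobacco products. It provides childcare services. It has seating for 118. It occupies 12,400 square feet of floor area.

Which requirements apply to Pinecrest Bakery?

Regulatory Registration, Trade Permit

1. floor area 12,400 square feet ≥ 4,800 square feet; seating 118 ≤ 150; provides childcare services → Large Premises Permit required.
2. floor area 12,400 square feet ≤ 13,500 square feet; sells tobacco products → Regulatory Registration required.
3. seating 118 < 188; floor area 12,400 square feet ≤ 14,900 square feet → Compliance Registration not required.
4. sells tobacco products → exempt from Large Premises Permit.
5. floor area 12,400 square feet < 20,000 square feet; provides childcare services → General Business Authorization not required.
6. seating 118 ≥ 80 → Limited Seating Registration not required.
7. sells tobacco products; seating 118 ≥ 94 → General Business License not required.
8. sells tobacco products; seating 118 ≤ 142 → Trade Permit required.
9. seating 118 > 106; floor area 12,400 square feet ≤ 17,300 square feet; provides childcare services → Regulatory Permit not required.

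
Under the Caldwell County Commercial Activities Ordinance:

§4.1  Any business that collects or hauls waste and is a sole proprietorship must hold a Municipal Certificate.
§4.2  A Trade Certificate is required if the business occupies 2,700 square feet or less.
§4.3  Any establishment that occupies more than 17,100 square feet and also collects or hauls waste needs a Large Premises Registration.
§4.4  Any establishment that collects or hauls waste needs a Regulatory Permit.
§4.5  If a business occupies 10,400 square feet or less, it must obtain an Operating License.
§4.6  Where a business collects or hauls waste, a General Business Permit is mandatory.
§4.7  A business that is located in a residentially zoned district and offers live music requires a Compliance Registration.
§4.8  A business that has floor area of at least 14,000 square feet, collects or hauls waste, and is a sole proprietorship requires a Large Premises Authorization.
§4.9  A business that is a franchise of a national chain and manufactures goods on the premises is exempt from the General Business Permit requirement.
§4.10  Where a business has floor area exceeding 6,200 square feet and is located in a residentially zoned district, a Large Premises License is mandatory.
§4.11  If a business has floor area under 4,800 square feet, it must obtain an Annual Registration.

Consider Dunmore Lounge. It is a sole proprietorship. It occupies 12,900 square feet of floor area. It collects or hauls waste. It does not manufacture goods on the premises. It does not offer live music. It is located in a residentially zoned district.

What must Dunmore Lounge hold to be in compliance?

General Business Permit, Large Premises License, Municipal Certificate, Regulatory Permit

§4.1 collects or hauls waste; is a sole proprietorship → Municipal Certificate required.
§4.2 floor area 12,900 square feet > 2,700 square feet → Trade Certificate not required.
§4.3 floor area 12,900 square feet ≤ 17,100 square feet; collects or hauls waste → Large Premises Registration not required.
§4.4 collects or hauls waste → Regulatory Permit required.
§4.5 floor area 12,900 square feet > 10,400 square feet → Operating License not required.
§4.6 collects or hauls waste → General Business Permit required.
§4.7 is located in a residentially zoned district; does not offer live music → Compliance Registration not required.
§4.8 floor area 12,900 square feet < 14,000 square feet; collects or hauls waste; is a sole proprietorship → Large Premises Authorization not required.
§4.9 is a sole proprietorship (not: is a franchise of a national chain); does not manufacture goods on the premises → General Business Permit exemption does not apply.
§4.10 floor area 12,900 square feet > 6,200 square feet; is located in a residentially zoned district → Large Premises License required.
§4.11 floor area 12,900 square feet ≥ 4,800 square feet → Annual Registration not required.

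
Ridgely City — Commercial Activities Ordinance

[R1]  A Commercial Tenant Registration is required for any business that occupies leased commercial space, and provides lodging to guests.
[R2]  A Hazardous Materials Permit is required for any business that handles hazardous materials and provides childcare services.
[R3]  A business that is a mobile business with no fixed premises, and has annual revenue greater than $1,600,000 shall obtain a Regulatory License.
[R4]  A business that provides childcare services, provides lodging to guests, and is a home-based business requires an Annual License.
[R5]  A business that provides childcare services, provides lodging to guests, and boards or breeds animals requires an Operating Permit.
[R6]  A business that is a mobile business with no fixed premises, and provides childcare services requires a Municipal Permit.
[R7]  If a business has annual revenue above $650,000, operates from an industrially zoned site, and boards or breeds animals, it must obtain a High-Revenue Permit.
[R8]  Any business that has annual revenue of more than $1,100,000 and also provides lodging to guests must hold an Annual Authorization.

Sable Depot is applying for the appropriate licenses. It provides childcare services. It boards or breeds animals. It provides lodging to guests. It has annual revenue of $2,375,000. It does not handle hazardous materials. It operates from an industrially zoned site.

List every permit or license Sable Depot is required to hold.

Annual Authorization, High-Revenue Permit, Operating Permit

[R1] operates from an industrially zoned site (not: occupies leased commercial space); provides lodging to guests → Commercial Tenant Registration not required.
[R2] does not handle hazardous materials; provides childcare services → Hazardous Materials Permit not required.
[R3] operates from an industrially zoned site (not: is a mobile business with no fixed premises); revenue $2,375,000 > $1,600,000 → Regulatory License not required.
[R4] provides childcare services; provides lodging to guests; operates from an industrially zoned site (not: is a home-based business) → Annual License not required.
[R5] provides childcare services; provides lodging to guests; boards or breeds animals → Operating Permit required.
[R6] operates from an industrially zoned site (not: is a mobile business with no fixed premises); provides childcare services → Municipal Permit not required.
[R7] revenue $2,375,000 > $650,000; operates from an industrially zoned site; boards or breeds animals → High-Revenue Permit required.
[R8] revenue $2,375,000 > $1,100,000; provides lodging to guests → Annual Authorization required.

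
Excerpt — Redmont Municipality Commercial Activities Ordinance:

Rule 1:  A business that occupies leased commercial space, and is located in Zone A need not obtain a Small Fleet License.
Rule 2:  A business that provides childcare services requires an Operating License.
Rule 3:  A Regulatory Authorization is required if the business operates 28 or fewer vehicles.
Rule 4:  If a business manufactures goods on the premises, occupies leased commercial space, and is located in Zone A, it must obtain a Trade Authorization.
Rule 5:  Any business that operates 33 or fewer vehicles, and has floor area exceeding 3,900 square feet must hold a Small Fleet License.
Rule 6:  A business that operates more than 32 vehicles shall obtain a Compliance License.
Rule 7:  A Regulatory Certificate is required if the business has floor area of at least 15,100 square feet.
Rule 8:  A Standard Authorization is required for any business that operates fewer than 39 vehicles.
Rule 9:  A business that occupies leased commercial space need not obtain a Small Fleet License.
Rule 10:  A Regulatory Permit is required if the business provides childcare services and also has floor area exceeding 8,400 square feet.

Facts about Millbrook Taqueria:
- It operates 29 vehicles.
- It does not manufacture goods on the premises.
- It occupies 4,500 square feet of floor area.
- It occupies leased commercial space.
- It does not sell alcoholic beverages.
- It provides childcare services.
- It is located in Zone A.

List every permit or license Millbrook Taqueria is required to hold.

Operating License, Standard Authorization

Rule 1: occupies leased commercial space; is located in Zone A → exempt from Small Fleet License.
Rule 2: provides childcare services → Operating License required.
Rule 3: vehicles 29 > 28 → Regulatory Authorization not required.
Rule 4: does not manufacture goods on the premises; occupies leased commercial space; is located in Zone A → Trade Authorization not required.
Rule 5: vehicles 29 ≤ 33; floor area 4,500 square feet > 3,900 square feet → Small Fleet License required.
Rule 6: vehicles 29 ≤ 32 → Compliance License not required.
Rule 7: floor area 4,500 square feet < 15,100 square feet → Regulatory Certificate not required.
Rule 8: vehicles 29 < 39 → Standard Authorization required.
Rule 9: occupies leased commercial space → exempt from Small Fleet License.
Rule 10: provides childcare services; floor area 4,500 square feet ≤ 8,400 square feet → Regulatory Permit not required.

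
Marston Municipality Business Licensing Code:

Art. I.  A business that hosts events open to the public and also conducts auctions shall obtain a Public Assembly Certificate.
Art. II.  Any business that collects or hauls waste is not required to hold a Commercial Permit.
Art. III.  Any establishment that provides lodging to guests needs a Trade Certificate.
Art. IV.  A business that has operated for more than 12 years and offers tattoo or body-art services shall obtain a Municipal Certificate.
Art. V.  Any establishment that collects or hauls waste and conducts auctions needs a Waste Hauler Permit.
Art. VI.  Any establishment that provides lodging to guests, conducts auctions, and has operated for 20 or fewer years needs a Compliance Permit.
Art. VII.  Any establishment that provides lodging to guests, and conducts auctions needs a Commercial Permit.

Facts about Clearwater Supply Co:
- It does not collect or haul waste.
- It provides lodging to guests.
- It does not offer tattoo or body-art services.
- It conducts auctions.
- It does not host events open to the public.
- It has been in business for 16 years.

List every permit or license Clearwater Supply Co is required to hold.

Art. I. does not host events open to the public; conducts auctions → Public Assembly Certificate not required.
Art. II. does not collect or haul waste → Commercial Permit exemption does not apply.
Art. III. provides lodging to guests → Trade Certificate required.
Art. IV. years in business 16 > 12; does not offer tattoo or body-art services → Municipal Certificate not required.
Art. V. does not collect or haul waste; conducts auctions → Waste Hauler Permit not required.
Art. VI. provides lodging to guests; conducts auctions; years in business 16 ≤ 20 → Compliance Permit required.
Art. VII. provides lodging to guests; conducts auctions → Commercial Permit required.

Commercial Permit, Compliance Permit, Trade Certificate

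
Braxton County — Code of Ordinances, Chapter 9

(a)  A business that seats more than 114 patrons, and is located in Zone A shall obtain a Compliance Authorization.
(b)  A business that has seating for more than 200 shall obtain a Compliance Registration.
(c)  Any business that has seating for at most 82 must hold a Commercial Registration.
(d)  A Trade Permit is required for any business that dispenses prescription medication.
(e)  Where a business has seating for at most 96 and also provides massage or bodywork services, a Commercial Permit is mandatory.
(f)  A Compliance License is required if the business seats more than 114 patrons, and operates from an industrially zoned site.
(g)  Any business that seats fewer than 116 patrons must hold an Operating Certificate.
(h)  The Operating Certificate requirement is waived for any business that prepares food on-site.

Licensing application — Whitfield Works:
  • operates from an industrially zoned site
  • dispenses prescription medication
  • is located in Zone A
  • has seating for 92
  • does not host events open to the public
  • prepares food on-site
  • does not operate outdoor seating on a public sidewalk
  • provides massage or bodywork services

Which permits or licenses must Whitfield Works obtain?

Commercial Permit, Trade Permit

(a) seating 92 ≤ 114; is located in Zone A → Compliance Authorization not required.
(b) seating 92 ≤ 200 → Compliance Registration not required.
(c) seating 92 > 82 → Commercial Registration not required.
(d) dispenses prescription medication → Trade Permit required.
(e) seating 92 ≤ 96; provides massage or bodywork services → Commercial Permit required.
(f) seating 92 ≤ 114; operates from an industrially zoned site → Compliance License not required.
(g) seating 92 < 116 → Operating Certificate required.
(h) prepares food on-site → exempt from Operating Certificate.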